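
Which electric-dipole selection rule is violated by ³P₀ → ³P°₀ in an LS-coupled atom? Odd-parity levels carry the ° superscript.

Reading off the term symbols: S 1→1, L 1→1, J 0→0, parity even→odd.
Parity must change: even → odd — satisfied.
ΔS = 0: S: 1 → 1 — satisfied.
ΔL = 0, ±1 (not L=0↔0): L: 1 → 1, ΔL = +0 — satisfied.
ΔJ = 0, ±1 (not J=0↔0): J: 0 → 0, ΔJ = +0 — violated.

the J=0 ↔ J=0 exclusion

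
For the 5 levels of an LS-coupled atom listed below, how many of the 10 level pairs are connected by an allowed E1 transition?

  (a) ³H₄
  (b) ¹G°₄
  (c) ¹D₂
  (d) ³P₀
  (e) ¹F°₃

(a)–(b): forbidden (ΔS).
(a)–(c): forbidden (parity, ΔS, ΔL, ΔJ).
(a)–(d): forbidden (parity, ΔL, ΔJ).
(a)–(e): forbidden (ΔS, ΔL).
(b)–(c): forbidden (ΔL, ΔJ).
(b)–(d): forbidden (ΔS, ΔL, ΔJ).
(b)–(e): forbidden (parity).
(c)–(d): forbidden (parity, ΔS, ΔJ).
(c)–(e): allowed.
(d)–(e): forbidden (ΔS, ΔL, ΔJ).
Allowed pairs: 1 of 10.

1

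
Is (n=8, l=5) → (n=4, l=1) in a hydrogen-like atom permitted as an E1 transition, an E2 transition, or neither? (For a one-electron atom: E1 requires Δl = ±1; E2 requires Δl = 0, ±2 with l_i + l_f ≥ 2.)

neither

Δl = 1 − 5 = -4; l_i + l_f = 6.
E1 (Δl = ±1): not satisfied.
E2 (Δl = 0,±2, l_i+l_f ≥ 2): not satisfied.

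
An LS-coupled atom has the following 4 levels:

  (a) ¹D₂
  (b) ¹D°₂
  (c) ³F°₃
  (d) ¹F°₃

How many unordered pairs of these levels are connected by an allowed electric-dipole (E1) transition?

(a)–(b): allowed.
(a)–(c): forbidden (ΔS).
(a)–(d): allowed.
(b)–(c): forbidden (parity, ΔS).
(b)–(d): forbidden (parity).
(c)–(d): forbidden (parity, ΔS).
Allowed pairs: 2 of 6.

2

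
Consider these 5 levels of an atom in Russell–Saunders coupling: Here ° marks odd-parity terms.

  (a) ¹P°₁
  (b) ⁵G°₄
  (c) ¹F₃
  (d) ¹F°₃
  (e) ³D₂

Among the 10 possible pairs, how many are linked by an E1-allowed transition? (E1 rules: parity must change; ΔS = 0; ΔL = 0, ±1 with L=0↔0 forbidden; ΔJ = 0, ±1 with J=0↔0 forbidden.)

1

(a)–(b): forbidden (parity, ΔS, ΔL, ΔJ).
(a)–(c): forbidden (ΔL, ΔJ).
(a)–(d): forbidden (parity, ΔL, ΔJ).
(a)–(e): forbidden (ΔS).
(b)–(c): forbidden (ΔS).
(b)–(d): forbidden (parity, ΔS).
(b)–(e): forbidden (ΔS, ΔL, ΔJ).
(c)–(d): allowed.
(c)–(e): forbidden (parity, ΔS).
(d)–(e): forbidden (ΔS).
Allowed pairs: 1 of 10.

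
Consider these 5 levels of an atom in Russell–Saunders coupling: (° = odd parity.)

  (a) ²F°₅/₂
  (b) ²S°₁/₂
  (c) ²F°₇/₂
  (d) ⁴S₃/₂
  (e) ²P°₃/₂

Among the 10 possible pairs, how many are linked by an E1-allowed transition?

(a)–(b): forbidden (parity, ΔL, ΔJ).
(a)–(c): forbidden (parity).
(a)–(d): forbidden (ΔS, ΔL).
(a)–(e): forbidden (parity, ΔL).
(b)–(c): forbidden (parity, ΔL, ΔJ).
(b)–(d): forbidden (ΔS, ΔL).
(b)–(e): forbidden (parity).
(c)–(d): forbidden (ΔS, ΔL, ΔJ).
(c)–(e): forbidden (parity, ΔL, ΔJ).
(d)–(e): forbidden (ΔS).
Allowed pairs: 0 of 10.

0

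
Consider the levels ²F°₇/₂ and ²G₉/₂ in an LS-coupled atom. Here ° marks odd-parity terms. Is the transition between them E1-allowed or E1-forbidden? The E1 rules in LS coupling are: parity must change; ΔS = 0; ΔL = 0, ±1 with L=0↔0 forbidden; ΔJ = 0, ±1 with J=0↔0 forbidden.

allowed

Reading off the term symbols: S 1/2→1/2, L 3→4, J 7/2→9/2, parity odd→even.
ΔL = 0, ±1 (not L=0↔0): L: 3 → 4, ΔL = +1 — satisfied.
ΔS = 0: S: 1/2 → 1/2 — satisfied.
Parity must change: odd → even — satisfied.
ΔJ = 0, ±1 (not J=0↔0): J: 7/2 → 9/2, ΔJ = +1 — satisfied.
All four E1 rules are satisfied.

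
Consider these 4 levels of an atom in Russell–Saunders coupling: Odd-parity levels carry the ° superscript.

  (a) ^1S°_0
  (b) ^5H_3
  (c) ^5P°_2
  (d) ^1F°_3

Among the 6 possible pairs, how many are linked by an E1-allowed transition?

0

(a)–(b): forbidden (ΔS, ΔL, ΔJ).
(a)–(c): forbidden (parity, ΔS, ΔJ).
(a)–(d): forbidden (parity, ΔL, ΔJ).
(b)–(c): forbidden (ΔL).
(b)–(d): forbidden (ΔS, ΔL).
(c)–(d): forbidden (parity, ΔS, ΔL).
Allowed pairs: 0 of 6.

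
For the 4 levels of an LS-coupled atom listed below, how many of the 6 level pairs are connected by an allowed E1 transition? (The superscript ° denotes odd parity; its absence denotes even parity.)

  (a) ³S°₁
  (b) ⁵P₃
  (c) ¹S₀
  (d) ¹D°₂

(a)–(b): forbidden (ΔS, ΔJ).
(a)–(c): forbidden (ΔS, ΔL).
(a)–(d): forbidden (parity, ΔS, ΔL).
(b)–(c): forbidden (parity, ΔS, ΔJ).
(b)–(d): forbidden (ΔS).
(c)–(d): forbidden (ΔL, ΔJ).
Allowed pairs: 0 of 6.

0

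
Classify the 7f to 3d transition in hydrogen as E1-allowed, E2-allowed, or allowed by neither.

E1

Δl = 2 − 3 = -1; l_i + l_f = 5.
E1 (Δl = ±1): satisfied.
E2 (Δl = 0,±2, l_i+l_f ≥ 2): not satisfied.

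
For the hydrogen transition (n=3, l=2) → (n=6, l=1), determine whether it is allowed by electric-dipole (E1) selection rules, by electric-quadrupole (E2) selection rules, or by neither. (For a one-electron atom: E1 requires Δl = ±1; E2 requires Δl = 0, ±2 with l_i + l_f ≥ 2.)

E1

Δl = 1 − 2 = -1; l_i + l_f = 3.
E1 (Δl = ±1): satisfied.
E2 (Δl = 0,±2, l_i+l_f ≥ 2): not satisfied.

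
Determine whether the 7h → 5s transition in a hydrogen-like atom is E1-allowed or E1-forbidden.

Δl = 0 − 5 = -5; the E1 rule Δl = ±1 is violated.
The transition is electric-dipole forbidden.

forbidden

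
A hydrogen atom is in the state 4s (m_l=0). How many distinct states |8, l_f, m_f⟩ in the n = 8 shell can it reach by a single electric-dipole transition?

E1 requires Δl = ±1, so l_f ∈ {-1, 1}; with 0 ≤ l_f ≤ n_f−1 = 7, the allowed l_f values are {1}.
For l_f = 1: m_f ∈ {m_i−1, m_i, m_i+1} ∩ [−1, 1] = {-1, 0, 1} → 3 states.
Total: 3.

3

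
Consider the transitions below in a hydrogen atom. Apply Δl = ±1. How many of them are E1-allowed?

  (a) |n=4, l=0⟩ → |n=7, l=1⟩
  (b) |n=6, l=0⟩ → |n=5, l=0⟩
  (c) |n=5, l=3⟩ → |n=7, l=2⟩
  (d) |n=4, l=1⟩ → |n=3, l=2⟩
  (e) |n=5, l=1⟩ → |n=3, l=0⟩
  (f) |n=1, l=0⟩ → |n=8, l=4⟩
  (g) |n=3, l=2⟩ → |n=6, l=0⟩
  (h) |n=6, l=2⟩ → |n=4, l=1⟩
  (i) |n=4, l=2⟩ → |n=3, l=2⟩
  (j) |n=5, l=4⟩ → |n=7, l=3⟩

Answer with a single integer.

(a) allowed
(b) forbidden — Δl = +0 (E1 requires Δl = ±1)
(c) allowed
(d) allowed
(e) allowed
(f) forbidden — Δl = +4 (E1 requires Δl = ±1)
(g) forbidden — Δl = -2 (E1 requires Δl = ±1)
(h) allowed
(i) forbidden — Δl = +0 (E1 requires Δl = ±1)
(j) allowed
Total allowed: 6 of 10.

6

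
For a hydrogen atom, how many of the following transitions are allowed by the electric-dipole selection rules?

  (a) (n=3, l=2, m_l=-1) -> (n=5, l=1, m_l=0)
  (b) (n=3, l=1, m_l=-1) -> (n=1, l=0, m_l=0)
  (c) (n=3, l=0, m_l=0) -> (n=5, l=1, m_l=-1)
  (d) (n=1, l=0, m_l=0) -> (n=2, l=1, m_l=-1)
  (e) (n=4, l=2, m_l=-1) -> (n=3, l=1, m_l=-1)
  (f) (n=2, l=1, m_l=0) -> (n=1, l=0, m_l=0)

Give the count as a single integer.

6

(a) allowed
(b) allowed
(c) allowed
(d) allowed
(e) allowed
(f) allowed
Total allowed: 6 of 6.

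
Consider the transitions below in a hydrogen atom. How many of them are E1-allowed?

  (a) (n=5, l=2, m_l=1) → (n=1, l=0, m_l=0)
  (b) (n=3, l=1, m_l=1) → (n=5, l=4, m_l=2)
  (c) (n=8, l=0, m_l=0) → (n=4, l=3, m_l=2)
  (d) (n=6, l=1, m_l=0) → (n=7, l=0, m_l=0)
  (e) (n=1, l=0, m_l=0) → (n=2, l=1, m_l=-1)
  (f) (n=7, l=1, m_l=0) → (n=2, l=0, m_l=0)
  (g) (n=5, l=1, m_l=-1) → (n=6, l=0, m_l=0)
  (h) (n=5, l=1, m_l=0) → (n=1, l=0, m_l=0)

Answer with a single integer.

(a) forbidden — Δl = -2 (E1 requires Δl = ±1)
(b) forbidden — Δl = +3 (E1 requires Δl = ±1)
(c) forbidden — Δl = +3 (E1 requires Δl = ±1); Δm_l = +2 (E1 requires Δm_l = 0, ±1)
(d) allowed
(e) allowed
(f) allowed
(g) allowed
(h) allowed
Total allowed: 5 of 8.

5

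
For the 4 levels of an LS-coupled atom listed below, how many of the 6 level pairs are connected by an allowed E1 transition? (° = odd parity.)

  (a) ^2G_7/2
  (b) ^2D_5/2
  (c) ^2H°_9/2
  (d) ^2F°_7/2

(a)–(b): forbidden (parity, ΔL).
(a)–(c): allowed.
(a)–(d): allowed.
(b)–(c): forbidden (ΔL, ΔJ).
(b)–(d): allowed.
(c)–(d): forbidden (parity, ΔL).
Allowed pairs: 3 of 6.

3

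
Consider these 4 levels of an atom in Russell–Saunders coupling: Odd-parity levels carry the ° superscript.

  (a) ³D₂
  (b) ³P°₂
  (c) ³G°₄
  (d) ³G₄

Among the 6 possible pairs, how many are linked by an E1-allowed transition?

(a)–(b): allowed.
(a)–(c): forbidden (ΔL, ΔJ).
(a)–(d): forbidden (parity, ΔL, ΔJ).
(b)–(c): forbidden (parity, ΔL, ΔJ).
(b)–(d): forbidden (ΔL, ΔJ).
(c)–(d): allowed.
Allowed pairs: 2 of 6.

2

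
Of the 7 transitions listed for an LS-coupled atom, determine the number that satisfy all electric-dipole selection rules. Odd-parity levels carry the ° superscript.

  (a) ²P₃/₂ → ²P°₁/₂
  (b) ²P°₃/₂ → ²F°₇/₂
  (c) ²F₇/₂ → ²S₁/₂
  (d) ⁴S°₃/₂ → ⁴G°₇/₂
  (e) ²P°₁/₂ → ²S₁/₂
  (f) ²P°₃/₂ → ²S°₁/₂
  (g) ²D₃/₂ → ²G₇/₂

2

(a) allowed
(b) forbidden (parity, ΔL, ΔJ fail)
(c) forbidden (parity, ΔL, ΔJ fail)
(d) forbidden (parity, ΔL, ΔJ fail)
(e) allowed
(f) forbidden (parity fails)
(g) forbidden (parity, ΔL, ΔJ fail)
Total allowed: 2 of 7.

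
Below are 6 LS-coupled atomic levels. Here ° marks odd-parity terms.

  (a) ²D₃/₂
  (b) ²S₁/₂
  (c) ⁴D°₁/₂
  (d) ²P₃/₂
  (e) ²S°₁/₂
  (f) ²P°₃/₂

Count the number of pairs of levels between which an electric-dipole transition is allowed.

4

(a)–(b): forbidden (parity, ΔL).
(a)–(c): forbidden (ΔS).
(a)–(d): forbidden (parity).
(a)–(e): forbidden (ΔL).
(a)–(f): allowed.
(b)–(c): forbidden (ΔS, ΔL).
(b)–(d): forbidden (parity).
(b)–(e): forbidden (ΔL).
(b)–(f): allowed.
(c)–(d): forbidden (ΔS).
(c)–(e): forbidden (parity, ΔS, ΔL).
(c)–(f): forbidden (parity, ΔS).
(d)–(e): allowed.
(d)–(f): allowed.
(e)–(f): forbidden (parity).
Allowed pairs: 4 of 15.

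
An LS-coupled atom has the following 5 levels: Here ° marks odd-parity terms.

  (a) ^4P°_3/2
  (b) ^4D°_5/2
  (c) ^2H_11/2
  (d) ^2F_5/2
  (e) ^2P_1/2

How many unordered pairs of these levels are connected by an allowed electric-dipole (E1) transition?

(a)–(b): forbidden (parity).
(a)–(c): forbidden (ΔS, ΔL, ΔJ).
(a)–(d): forbidden (ΔS, ΔL).
(a)–(e): forbidden (ΔS).
(b)–(c): forbidden (ΔS, ΔL, ΔJ).
(b)–(d): forbidden (ΔS).
(b)–(e): forbidden (ΔS, ΔJ).
(c)–(d): forbidden (parity, ΔL, ΔJ).
(c)–(e): forbidden (parity, ΔL, ΔJ).
(d)–(e): forbidden (parity, ΔL, ΔJ).
Allowed pairs: 0 of 10.

0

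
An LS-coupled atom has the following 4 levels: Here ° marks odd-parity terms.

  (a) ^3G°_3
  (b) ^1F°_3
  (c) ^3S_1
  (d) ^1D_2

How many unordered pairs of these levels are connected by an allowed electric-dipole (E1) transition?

(a)–(b): forbidden (parity, ΔS).
(a)–(c): forbidden (ΔL, ΔJ).
(a)–(d): forbidden (ΔS, ΔL).
(b)–(c): forbidden (ΔS, ΔL, ΔJ).
(b)–(d): allowed.
(c)–(d): forbidden (parity, ΔS, ΔL).
Allowed pairs: 1 of 6.

1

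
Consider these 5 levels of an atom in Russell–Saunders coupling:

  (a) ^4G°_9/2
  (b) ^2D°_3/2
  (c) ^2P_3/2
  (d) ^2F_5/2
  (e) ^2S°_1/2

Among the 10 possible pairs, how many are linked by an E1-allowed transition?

(a)–(b): forbidden (parity, ΔS, ΔL, ΔJ).
(a)–(c): forbidden (ΔS, ΔL, ΔJ).
(a)–(d): forbidden (ΔS, ΔJ).
(a)–(e): forbidden (parity, ΔS, ΔL, ΔJ).
(b)–(c): allowed.
(b)–(d): allowed.
(b)–(e): forbidden (parity, ΔL).
(c)–(d): forbidden (parity, ΔL).
(c)–(e): allowed.
(d)–(e): forbidden (ΔL, ΔJ).
Allowed pairs: 3 of 10.

3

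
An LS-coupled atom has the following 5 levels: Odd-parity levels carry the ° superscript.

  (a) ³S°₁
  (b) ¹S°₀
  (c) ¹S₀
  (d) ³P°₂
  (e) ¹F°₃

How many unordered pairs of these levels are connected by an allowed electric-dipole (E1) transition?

(a)–(b): forbidden (parity, ΔS, ΔL).
(a)–(c): forbidden (ΔS, ΔL).
(a)–(d): forbidden (parity).
(a)–(e): forbidden (parity, ΔS, ΔL, ΔJ).
(b)–(c): forbidden (ΔL, ΔJ).
(b)–(d): forbidden (parity, ΔS, ΔJ).
(b)–(e): forbidden (parity, ΔL, ΔJ).
(c)–(d): forbidden (ΔS, ΔJ).
(c)–(e): forbidden (ΔL, ΔJ).
(d)–(e): forbidden (parity, ΔS, ΔL).
Allowed pairs: 0 of 10.

0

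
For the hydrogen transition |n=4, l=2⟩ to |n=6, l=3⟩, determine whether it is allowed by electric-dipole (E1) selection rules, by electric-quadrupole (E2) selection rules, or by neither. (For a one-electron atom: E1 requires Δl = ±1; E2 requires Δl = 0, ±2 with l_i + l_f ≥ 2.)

Δl = 3 − 2 = +1; l_i + l_f = 5.
E1 (Δl = ±1): satisfied.
E2 (Δl = 0,±2, l_i+l_f ≥ 2): not satisfied.

E1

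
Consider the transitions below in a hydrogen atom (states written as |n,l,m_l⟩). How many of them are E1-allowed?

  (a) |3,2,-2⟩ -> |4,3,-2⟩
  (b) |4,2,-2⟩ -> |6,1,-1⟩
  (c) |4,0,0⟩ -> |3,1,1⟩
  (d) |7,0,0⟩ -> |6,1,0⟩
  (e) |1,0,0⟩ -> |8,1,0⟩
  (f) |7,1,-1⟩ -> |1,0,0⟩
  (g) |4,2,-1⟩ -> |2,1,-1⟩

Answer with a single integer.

(a) allowed
(b) allowed
(c) allowed
(d) allowed
(e) allowed
(f) allowed
(g) allowed
Total allowed: 7 of 7.

7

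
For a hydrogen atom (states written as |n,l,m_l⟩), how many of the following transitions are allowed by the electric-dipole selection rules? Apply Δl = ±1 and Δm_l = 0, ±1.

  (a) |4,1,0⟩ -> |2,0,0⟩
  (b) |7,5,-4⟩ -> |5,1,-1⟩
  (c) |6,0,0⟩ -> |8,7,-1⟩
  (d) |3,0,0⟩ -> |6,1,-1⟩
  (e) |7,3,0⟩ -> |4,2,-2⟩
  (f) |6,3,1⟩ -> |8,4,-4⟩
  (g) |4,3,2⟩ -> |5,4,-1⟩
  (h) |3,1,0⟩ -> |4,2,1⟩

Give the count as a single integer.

3

(a) allowed
(b) forbidden — Δl = -4 (E1 requires Δl = ±1); Δm_l = +3 (E1 requires Δm_l = 0, ±1)
(c) forbidden — Δl = +7 (E1 requires Δl = ±1)
(d) allowed
(e) forbidden — Δm_l = -2 (E1 requires Δm_l = 0, ±1)
(f) forbidden — Δm_l = -5 (E1 requires Δm_l = 0, ±1)
(g) forbidden — Δm_l = -3 (E1 requires Δm_l = 0, ±1)
(h) allowed
Total allowed: 3 of 8.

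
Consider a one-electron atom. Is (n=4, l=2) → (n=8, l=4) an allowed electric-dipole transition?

Initial l = 2, final l = 4, so Δl = +2. E1 requires Δl = ±1: fails.
The transition is electric-dipole forbidden.

forbidden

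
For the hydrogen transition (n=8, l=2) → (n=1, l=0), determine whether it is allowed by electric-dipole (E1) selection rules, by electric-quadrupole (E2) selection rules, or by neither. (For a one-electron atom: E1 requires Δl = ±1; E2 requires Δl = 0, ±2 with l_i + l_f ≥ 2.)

E2

Δl = 0 − 2 = -2; l_i + l_f = 2.
E1 (Δl = ±1): not satisfied.
E2 (Δl = 0,±2, l_i+l_f ≥ 2): satisfied.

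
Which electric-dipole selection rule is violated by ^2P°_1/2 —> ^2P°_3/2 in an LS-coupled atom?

Initial level: S=1/2, L=1, J=1/2, parity odd. Final level: S=1/2, L=1, J=3/2, parity odd.
Parity must change: odd → odd — fails.
ΔS = 0: S: 1/2 → 1/2 — ok.
ΔL = 0, ±1 (not L=0↔0): L: 1 → 1, ΔL = +0 — ok.
ΔJ = 0, ±1 (not J=0↔0): J: 1/2 → 3/2, ΔJ = +1 — ok.

parity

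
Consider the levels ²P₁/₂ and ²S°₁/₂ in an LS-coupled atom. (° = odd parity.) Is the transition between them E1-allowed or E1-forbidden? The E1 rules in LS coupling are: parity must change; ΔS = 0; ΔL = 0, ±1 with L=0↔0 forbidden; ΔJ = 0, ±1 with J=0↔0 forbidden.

allowed

Reading off the term symbols: S 1/2→1/2, L 1→0, J 1/2→1/2, parity even→odd.
Parity must change: even → odd — passes.
ΔS = 0: S: 1/2 → 1/2 — passes.
ΔL = 0, ±1 (not L=0↔0): L: 1 → 0, ΔL = -1 — passes.
ΔJ = 0, ±1 (not J=0↔0): J: 1/2 → 1/2, ΔJ = +0 — passes.
All four E1 rules are satisfied.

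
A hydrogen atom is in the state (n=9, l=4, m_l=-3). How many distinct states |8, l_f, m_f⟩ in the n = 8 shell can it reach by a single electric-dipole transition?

E1 requires Δl = ±1, so l_f ∈ {3, 5}; with 0 ≤ l_f ≤ n_f−1 = 7, the allowed l_f values are {3, 5}.
For l_f = 3: m_f ∈ {m_i−1, m_i, m_i+1} ∩ [−3, 3] = {-3, -2} → 2 states.
For l_f = 5: m_f ∈ {m_i−1, m_i, m_i+1} ∩ [−5, 5] = {-4, -3, -2} → 3 states.
Total: 5.

5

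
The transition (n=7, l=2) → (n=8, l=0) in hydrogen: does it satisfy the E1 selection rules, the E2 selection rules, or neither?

E2

Δl = 0 − 2 = -2; l_i + l_f = 2.
E1 (Δl = ±1): not satisfied.
E2 (Δl = 0,±2, l_i+l_f ≥ 2): satisfied.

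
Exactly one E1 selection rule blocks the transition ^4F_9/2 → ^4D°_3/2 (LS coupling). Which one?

Parity must change: even → odd — ✓.
ΔS = 0: S: 3/2 → 3/2 — ✓.
ΔL = 0, ±1 (not L=0↔0): L: 3 → 2, ΔL = -1 — ✓.
ΔJ = 0, ±1 (not J=0↔0): J: 9/2 → 3/2, ΔJ = -3 — ✗.

the ΔJ = 0, ±1 rule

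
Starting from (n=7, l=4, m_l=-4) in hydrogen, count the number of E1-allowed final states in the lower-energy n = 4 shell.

E1 requires Δl = ±1, so l_f ∈ {3, 5}; with 0 ≤ l_f ≤ n_f−1 = 3, the allowed l_f values are {3}.
For l_f = 3: m_f ∈ {m_i−1, m_i, m_i+1} ∩ [−3, 3] = {-3} → 1 state.
Total: 1.

1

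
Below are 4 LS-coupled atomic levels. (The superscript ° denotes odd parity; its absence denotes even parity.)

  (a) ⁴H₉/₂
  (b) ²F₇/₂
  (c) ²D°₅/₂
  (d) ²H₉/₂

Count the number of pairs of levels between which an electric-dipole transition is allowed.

1

(a)–(b): forbidden (parity, ΔS, ΔL).
(a)–(c): forbidden (ΔS, ΔL, ΔJ).
(a)–(d): forbidden (parity, ΔS).
(b)–(c): allowed.
(b)–(d): forbidden (parity, ΔL).
(c)–(d): forbidden (ΔL, ΔJ).
Allowed pairs: 1 of 6.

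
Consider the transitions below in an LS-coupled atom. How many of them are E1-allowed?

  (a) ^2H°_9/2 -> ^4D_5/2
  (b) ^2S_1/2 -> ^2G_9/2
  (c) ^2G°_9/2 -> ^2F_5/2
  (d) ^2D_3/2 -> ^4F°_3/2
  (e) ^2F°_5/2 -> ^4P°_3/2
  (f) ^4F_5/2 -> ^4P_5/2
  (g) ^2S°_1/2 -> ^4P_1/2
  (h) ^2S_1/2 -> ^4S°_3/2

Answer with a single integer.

(a) forbidden (ΔS, ΔL, ΔJ fail)
(b) forbidden (parity, ΔL, ΔJ fail)
(c) forbidden (ΔJ fails)
(d) forbidden (ΔS fails)
(e) forbidden (parity, ΔS, ΔL fail)
(f) forbidden (parity, ΔL fail)
(g) forbidden (ΔS fails)
(h) forbidden (ΔS, ΔL fail)
Total allowed: 0 of 8.

0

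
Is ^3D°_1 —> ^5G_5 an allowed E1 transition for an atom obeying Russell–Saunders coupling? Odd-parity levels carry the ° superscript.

ΔJ = 0, ±1 (not J=0↔0): J: 1 → 5, ΔJ = +4 — violated.
ΔL = 0, ±1 (not L=0↔0): L: 2 → 4, ΔL = +2 — violated.
ΔS = 0: S: 1 → 2 — violated.
Parity must change: odd → even — satisfied.
Rule(s) violated: ΔS, ΔL, ΔJ.

forbidden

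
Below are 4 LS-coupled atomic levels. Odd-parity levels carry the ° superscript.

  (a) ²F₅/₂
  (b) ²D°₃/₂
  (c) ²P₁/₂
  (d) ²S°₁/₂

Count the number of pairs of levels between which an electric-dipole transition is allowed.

(a)–(b): allowed.
(a)–(c): forbidden (parity, ΔL, ΔJ).
(a)–(d): forbidden (ΔL, ΔJ).
(b)–(c): allowed.
(b)–(d): forbidden (parity, ΔL).
(c)–(d): allowed.
Allowed pairs: 3 of 6.

3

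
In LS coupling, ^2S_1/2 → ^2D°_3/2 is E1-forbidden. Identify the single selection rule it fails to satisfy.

the ΔL = 0, ±1 rule

Initial level: S=1/2, L=0, J=1/2, parity even. Final level: S=1/2, L=2, J=3/2, parity odd.
ΔS = 0: S: 1/2 → 1/2 — ok.
ΔJ = 0, ±1 (not J=0↔0): J: 1/2 → 3/2, ΔJ = +1 — ok.
Parity must change: even → odd — ok.
ΔL = 0, ±1 (not L=0↔0): L: 0 → 2, ΔL = +2 — fails.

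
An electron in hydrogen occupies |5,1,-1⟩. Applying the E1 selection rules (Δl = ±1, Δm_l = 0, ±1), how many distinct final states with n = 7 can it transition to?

E1 requires Δl = ±1, so l_f ∈ {0, 2}; with 0 ≤ l_f ≤ n_f−1 = 6, the allowed l_f values are {0, 2}.
For l_f = 0: m_f ∈ {m_i−1, m_i, m_i+1} ∩ [−0, 0] = {0} → 1 state.
For l_f = 2: m_f ∈ {m_i−1, m_i, m_i+1} ∩ [−2, 2] = {-2, -1, 0} → 3 states.
Total: 4.

4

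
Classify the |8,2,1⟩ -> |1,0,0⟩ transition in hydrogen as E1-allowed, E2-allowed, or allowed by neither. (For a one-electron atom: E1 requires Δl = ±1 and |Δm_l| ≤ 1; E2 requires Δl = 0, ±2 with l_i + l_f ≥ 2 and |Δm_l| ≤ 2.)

Δl = 0 − 2 = -2; l_i + l_f = 2.
Δm_l = -1.
E1 (Δl = ±1, |Δm_l| ≤ 1): not satisfied.
E2 (Δl = 0,±2, l_i+l_f ≥ 2, |Δm_l| ≤ 2): satisfied.

E2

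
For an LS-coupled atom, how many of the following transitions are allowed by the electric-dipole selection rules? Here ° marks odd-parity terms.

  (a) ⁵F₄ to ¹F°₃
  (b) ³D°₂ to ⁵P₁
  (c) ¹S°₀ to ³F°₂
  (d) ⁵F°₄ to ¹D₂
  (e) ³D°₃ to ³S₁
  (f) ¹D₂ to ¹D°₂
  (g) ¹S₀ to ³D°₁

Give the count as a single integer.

(a) forbidden (ΔS fails)
(b) forbidden (ΔS fails)
(c) forbidden (parity, ΔS, ΔL, ΔJ fail)
(d) forbidden (ΔS, ΔJ fail)
(e) forbidden (ΔL, ΔJ fail)
(f) allowed
(g) forbidden (ΔS, ΔL fail)
Total allowed: 1 of 7.

1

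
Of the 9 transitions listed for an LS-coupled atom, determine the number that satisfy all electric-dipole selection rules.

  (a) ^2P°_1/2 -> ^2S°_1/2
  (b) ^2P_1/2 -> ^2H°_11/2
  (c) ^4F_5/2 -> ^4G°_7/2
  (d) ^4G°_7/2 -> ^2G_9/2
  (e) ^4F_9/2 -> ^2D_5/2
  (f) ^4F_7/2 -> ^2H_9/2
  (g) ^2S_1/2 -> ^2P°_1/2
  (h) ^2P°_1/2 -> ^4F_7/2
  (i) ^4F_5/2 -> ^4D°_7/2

3

(a) forbidden (parity fails)
(b) forbidden (ΔL, ΔJ fail)
(c) allowed
(d) forbidden (ΔS fails)
(e) forbidden (parity, ΔS, ΔJ fail)
(f) forbidden (parity, ΔS, ΔL fail)
(g) allowed
(h) forbidden (ΔS, ΔL, ΔJ fail)
(i) allowed
Total allowed: 3 of 9.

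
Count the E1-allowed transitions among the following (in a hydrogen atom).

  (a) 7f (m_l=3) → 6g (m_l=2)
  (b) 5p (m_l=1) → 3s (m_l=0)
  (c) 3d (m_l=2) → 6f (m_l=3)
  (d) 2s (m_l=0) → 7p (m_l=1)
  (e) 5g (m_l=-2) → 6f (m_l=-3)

5

(a) allowed
(b) allowed
(c) allowed
(d) allowed
(e) allowed
Total allowed: 5 of 5.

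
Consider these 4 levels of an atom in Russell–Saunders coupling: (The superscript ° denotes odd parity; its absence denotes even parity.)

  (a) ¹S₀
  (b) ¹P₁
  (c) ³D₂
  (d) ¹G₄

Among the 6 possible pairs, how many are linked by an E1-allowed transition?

(a)–(b): forbidden (parity).
(a)–(c): forbidden (parity, ΔS, ΔL, ΔJ).
(a)–(d): forbidden (parity, ΔL, ΔJ).
(b)–(c): forbidden (parity, ΔS).
(b)–(d): forbidden (parity, ΔL, ΔJ).
(c)–(d): forbidden (parity, ΔS, ΔL, ΔJ).
Allowed pairs: 0 of 6.

0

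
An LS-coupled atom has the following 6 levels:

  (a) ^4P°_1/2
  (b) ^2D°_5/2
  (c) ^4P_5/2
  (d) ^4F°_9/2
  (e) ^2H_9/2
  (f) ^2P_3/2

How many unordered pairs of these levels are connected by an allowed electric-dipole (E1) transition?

(a)–(b): forbidden (parity, ΔS, ΔJ).
(a)–(c): forbidden (ΔJ).
(a)–(d): forbidden (parity, ΔL, ΔJ).
(a)–(e): forbidden (ΔS, ΔL, ΔJ).
(a)–(f): forbidden (ΔS).
(b)–(c): forbidden (ΔS).
(b)–(d): forbidden (parity, ΔS, ΔJ).
(b)–(e): forbidden (ΔL, ΔJ).
(b)–(f): allowed.
(c)–(d): forbidden (ΔL, ΔJ).
(c)–(e): forbidden (parity, ΔS, ΔL, ΔJ).
(c)–(f): forbidden (parity, ΔS).
(d)–(e): forbidden (ΔS, ΔL).
(d)–(f): forbidden (ΔS, ΔL, ΔJ).
(e)–(f): forbidden (parity, ΔL, ΔJ).
Allowed pairs: 1 of 15.

1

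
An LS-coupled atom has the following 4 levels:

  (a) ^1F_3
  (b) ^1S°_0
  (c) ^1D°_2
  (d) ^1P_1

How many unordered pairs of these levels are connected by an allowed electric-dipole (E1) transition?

(a)–(b): forbidden (ΔL, ΔJ).
(a)–(c): allowed.
(a)–(d): forbidden (parity, ΔL, ΔJ).
(b)–(c): forbidden (parity, ΔL, ΔJ).
(b)–(d): allowed.
(c)–(d): allowed.
Allowed pairs: 3 of 6.

3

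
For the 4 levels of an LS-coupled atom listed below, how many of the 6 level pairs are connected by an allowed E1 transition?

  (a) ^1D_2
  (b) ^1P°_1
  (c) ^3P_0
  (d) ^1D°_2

(a)–(b): allowed.
(a)–(c): forbidden (parity, ΔS, ΔJ).
(a)–(d): allowed.
(b)–(c): forbidden (ΔS).
(b)–(d): forbidden (parity).
(c)–(d): forbidden (ΔS, ΔJ).
Allowed pairs: 2 of 6.

2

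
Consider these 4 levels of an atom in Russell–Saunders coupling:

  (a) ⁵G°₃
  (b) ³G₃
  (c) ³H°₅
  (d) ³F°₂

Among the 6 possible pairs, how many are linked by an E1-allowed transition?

1

(a)–(b): forbidden (ΔS).
(a)–(c): forbidden (parity, ΔS, ΔJ).
(a)–(d): forbidden (parity, ΔS).
(b)–(c): forbidden (ΔJ).
(b)–(d): allowed.
(c)–(d): forbidden (parity, ΔL, ΔJ).
Allowed pairs: 1 of 6.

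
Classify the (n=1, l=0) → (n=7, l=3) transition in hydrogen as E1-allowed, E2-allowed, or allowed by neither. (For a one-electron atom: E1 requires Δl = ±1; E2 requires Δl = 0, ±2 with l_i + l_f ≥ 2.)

Δl = 3 − 0 = +3; l_i + l_f = 3.
E1 (Δl = ±1): not satisfied.
E2 (Δl = 0,±2, l_i+l_f ≥ 2): not satisfied.

neither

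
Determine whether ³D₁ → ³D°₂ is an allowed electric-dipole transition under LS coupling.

allowed

ΔL = 0, ±1 (not L=0↔0): L: 2 → 2, ΔL = +0 — ✓.
Parity must change: even → odd — ✓.
ΔS = 0: S: 1 → 1 — ✓.
ΔJ = 0, ±1 (not J=0↔0): J: 1 → 2, ΔJ = +1 — ✓.
All four E1 rules are satisfied.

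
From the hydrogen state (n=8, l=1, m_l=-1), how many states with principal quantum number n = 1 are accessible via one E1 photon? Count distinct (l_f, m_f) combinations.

1

E1 requires Δl = ±1, so l_f ∈ {0, 2}; with 0 ≤ l_f ≤ n_f−1 = 0, the allowed l_f values are {0}.
For l_f = 0: m_f ∈ {m_i−1, m_i, m_i+1} ∩ [−0, 0] = {0} → 1 state.
Total: 1.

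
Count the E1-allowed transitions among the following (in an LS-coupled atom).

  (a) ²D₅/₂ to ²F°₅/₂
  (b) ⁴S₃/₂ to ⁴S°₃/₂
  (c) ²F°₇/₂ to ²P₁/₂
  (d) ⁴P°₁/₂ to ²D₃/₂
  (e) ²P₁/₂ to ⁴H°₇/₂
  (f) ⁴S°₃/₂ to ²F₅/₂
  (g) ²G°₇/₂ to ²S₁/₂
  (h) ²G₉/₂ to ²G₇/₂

1

(a) allowed
(b) forbidden (ΔL fails)
(c) forbidden (ΔL, ΔJ fail)
(d) forbidden (ΔS fails)
(e) forbidden (ΔS, ΔL, ΔJ fail)
(f) forbidden (ΔS, ΔL fail)
(g) forbidden (ΔL, ΔJ fail)
(h) forbidden (parity fails)
Total allowed: 1 of 8.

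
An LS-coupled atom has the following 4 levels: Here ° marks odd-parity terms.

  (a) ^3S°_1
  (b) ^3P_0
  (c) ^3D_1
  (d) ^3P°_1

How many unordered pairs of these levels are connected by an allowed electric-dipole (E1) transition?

(a)–(b): allowed.
(a)–(c): forbidden (ΔL).
(a)–(d): forbidden (parity).
(b)–(c): forbidden (parity).
(b)–(d): allowed.
(c)–(d): allowed.
Allowed pairs: 3 of 6.

3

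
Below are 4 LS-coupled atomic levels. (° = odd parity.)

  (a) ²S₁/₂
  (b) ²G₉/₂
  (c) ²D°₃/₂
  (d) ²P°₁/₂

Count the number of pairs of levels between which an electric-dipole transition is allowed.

1

(a)–(b): forbidden (parity, ΔL, ΔJ).
(a)–(c): forbidden (ΔL).
(a)–(d): allowed.
(b)–(c): forbidden (ΔL, ΔJ).
(b)–(d): forbidden (ΔL, ΔJ).
(c)–(d): forbidden (parity).
Allowed pairs: 1 of 6.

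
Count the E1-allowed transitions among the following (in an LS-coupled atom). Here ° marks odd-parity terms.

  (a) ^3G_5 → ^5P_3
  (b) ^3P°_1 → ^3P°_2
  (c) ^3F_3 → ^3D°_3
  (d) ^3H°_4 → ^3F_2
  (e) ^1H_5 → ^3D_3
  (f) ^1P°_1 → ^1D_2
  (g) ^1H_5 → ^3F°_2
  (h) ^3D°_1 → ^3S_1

(a) forbidden (parity, ΔS, ΔL, ΔJ fail)
(b) forbidden (parity fails)
(c) allowed
(d) forbidden (ΔL, ΔJ fail)
(e) forbidden (parity, ΔS, ΔL, ΔJ fail)
(f) allowed
(g) forbidden (ΔS, ΔL, ΔJ fail)
(h) forbidden (ΔL fails)
Total allowed: 2 of 8.

2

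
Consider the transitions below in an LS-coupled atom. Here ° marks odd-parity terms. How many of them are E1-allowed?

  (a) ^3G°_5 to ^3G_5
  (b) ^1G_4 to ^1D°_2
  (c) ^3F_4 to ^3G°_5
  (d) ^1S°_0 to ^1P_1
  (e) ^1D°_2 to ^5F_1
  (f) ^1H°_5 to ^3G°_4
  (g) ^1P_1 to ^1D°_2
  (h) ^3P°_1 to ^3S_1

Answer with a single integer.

(a) allowed
(b) forbidden (ΔL, ΔJ fail)
(c) allowed
(d) allowed
(e) forbidden (ΔS fails)
(f) forbidden (parity, ΔS fail)
(g) allowed
(h) allowed
Total allowed: 5 of 8.

5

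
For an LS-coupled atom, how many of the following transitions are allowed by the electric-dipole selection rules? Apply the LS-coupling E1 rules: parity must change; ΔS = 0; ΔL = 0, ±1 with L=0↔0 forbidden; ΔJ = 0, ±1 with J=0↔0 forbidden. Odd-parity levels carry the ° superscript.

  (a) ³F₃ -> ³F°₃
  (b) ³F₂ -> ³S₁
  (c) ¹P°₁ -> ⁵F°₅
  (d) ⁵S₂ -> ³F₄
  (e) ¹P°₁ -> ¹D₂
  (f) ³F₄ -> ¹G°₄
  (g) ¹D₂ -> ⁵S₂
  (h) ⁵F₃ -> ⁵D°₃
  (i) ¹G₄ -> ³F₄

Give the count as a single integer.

(a) allowed
(b) forbidden (parity, ΔL fail)
(c) forbidden (parity, ΔS, ΔL, ΔJ fail)
(d) forbidden (parity, ΔS, ΔL, ΔJ fail)
(e) allowed
(f) forbidden (ΔS fails)
(g) forbidden (parity, ΔS, ΔL fail)
(h) allowed
(i) forbidden (parity, ΔS fail)
Total allowed: 3 of 9.

3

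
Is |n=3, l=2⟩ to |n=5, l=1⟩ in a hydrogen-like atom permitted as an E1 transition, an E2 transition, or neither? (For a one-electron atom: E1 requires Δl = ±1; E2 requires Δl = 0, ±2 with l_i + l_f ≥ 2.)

Δl = 1 − 2 = -1; l_i + l_f = 3.
E1 (Δl = ±1): satisfied.
E2 (Δl = 0,±2, l_i+l_f ≥ 2): not satisfied.

E1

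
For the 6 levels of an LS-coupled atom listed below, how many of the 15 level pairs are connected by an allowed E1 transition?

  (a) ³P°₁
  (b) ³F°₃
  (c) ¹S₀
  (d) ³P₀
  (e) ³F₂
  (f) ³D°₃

3

(a)–(b): forbidden (parity, ΔL, ΔJ).
(a)–(c): forbidden (ΔS).
(a)–(d): allowed.
(a)–(e): forbidden (ΔL).
(a)–(f): forbidden (parity, ΔJ).
(b)–(c): forbidden (ΔS, ΔL, ΔJ).
(b)–(d): forbidden (ΔL, ΔJ).
(b)–(e): allowed.
(b)–(f): forbidden (parity).
(c)–(d): forbidden (parity, ΔS, ΔJ).
(c)–(e): forbidden (parity, ΔS, ΔL, ΔJ).
(c)–(f): forbidden (ΔS, ΔL, ΔJ).
(d)–(e): forbidden (parity, ΔL, ΔJ).
(d)–(f): forbidden (ΔJ).
(e)–(f): allowed.
Allowed pairs: 3 of 15.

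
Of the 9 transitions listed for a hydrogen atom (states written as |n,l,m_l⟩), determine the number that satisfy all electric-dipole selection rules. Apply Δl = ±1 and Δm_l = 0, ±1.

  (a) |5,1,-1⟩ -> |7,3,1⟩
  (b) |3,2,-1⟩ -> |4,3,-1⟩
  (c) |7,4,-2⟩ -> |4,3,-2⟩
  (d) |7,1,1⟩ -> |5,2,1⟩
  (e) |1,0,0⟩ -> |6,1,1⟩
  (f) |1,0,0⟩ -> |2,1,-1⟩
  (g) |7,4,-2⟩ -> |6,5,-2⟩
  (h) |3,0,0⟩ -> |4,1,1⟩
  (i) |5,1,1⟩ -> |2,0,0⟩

8

(a) forbidden — Δl = +2 (E1 requires Δl = ±1); Δm_l = +2 (E1 requires Δm_l = 0, ±1)
(b) allowed
(c) allowed
(d) allowed
(e) allowed
(f) allowed
(g) allowed
(h) allowed
(i) allowed
Total allowed: 8 of 9.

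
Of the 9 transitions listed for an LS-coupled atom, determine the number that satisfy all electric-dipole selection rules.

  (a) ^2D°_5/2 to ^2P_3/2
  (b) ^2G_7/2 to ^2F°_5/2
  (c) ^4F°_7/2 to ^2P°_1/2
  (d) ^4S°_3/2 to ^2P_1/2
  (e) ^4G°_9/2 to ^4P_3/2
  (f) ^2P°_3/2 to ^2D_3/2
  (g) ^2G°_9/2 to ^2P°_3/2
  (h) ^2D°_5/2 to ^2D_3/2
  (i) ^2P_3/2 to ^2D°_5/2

(a) allowed
(b) allowed
(c) forbidden (parity, ΔS, ΔL, ΔJ fail)
(d) forbidden (ΔS fails)
(e) forbidden (ΔL, ΔJ fail)
(f) allowed
(g) forbidden (parity, ΔL, ΔJ fail)
(h) allowed
(i) allowed
Total allowed: 5 of 9.

5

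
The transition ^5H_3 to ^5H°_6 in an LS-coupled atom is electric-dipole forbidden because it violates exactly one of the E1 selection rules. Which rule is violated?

Initial level: S=2, L=5, J=3, parity even. Final level: S=2, L=5, J=6, parity odd.
ΔS = 0: S: 2 → 2 — passes.
Parity must change: even → odd — passes.
ΔJ = 0, ±1 (not J=0↔0): J: 3 → 6, ΔJ = +3 — fails.
ΔL = 0, ±1 (not L=0↔0): L: 5 → 5, ΔL = +0 — passes.

the ΔJ = 0, ±1 rule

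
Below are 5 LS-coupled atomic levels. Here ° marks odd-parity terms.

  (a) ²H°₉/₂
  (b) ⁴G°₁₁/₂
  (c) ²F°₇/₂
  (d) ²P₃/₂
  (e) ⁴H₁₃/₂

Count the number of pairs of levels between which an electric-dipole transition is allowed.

(a)–(b): forbidden (parity, ΔS).
(a)–(c): forbidden (parity, ΔL).
(a)–(d): forbidden (ΔL, ΔJ).
(a)–(e): forbidden (ΔS, ΔJ).
(b)–(c): forbidden (parity, ΔS, ΔJ).
(b)–(d): forbidden (ΔS, ΔL, ΔJ).
(b)–(e): allowed.
(c)–(d): forbidden (ΔL, ΔJ).
(c)–(e): forbidden (ΔS, ΔL, ΔJ).
(d)–(e): forbidden (parity, ΔS, ΔL, ΔJ).
Allowed pairs: 1 of 10.

1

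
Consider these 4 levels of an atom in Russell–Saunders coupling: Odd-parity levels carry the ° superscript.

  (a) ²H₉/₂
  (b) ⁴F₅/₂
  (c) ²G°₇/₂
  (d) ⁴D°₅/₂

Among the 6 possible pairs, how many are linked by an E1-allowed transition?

(a)–(b): forbidden (parity, ΔS, ΔL, ΔJ).
(a)–(c): allowed.
(a)–(d): forbidden (ΔS, ΔL, ΔJ).
(b)–(c): forbidden (ΔS).
(b)–(d): allowed.
(c)–(d): forbidden (parity, ΔS, ΔL).
Allowed pairs: 2 of 6.

2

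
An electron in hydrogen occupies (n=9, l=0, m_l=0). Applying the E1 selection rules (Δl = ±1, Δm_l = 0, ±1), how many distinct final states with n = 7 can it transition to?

E1 requires Δl = ±1, so l_f ∈ {-1, 1}; with 0 ≤ l_f ≤ n_f−1 = 6, the allowed l_f values are {1}.
For l_f = 1: m_f ∈ {m_i−1, m_i, m_i+1} ∩ [−1, 1] = {-1, 0, 1} → 3 states.
Total: 3.

3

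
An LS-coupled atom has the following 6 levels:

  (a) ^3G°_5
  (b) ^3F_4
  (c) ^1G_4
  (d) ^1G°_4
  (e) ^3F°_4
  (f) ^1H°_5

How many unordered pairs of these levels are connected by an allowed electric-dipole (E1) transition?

(a)–(b): allowed.
(a)–(c): forbidden (ΔS).
(a)–(d): forbidden (parity, ΔS).
(a)–(e): forbidden (parity).
(a)–(f): forbidden (parity, ΔS).
(b)–(c): forbidden (parity, ΔS).
(b)–(d): forbidden (ΔS).
(b)–(e): allowed.
(b)–(f): forbidden (ΔS, ΔL).
(c)–(d): allowed.
(c)–(e): forbidden (ΔS).
(c)–(f): allowed.
(d)–(e): forbidden (parity, ΔS).
(d)–(f): forbidden (parity).
(e)–(f): forbidden (parity, ΔS, ΔL).
Allowed pairs: 4 of 15.

4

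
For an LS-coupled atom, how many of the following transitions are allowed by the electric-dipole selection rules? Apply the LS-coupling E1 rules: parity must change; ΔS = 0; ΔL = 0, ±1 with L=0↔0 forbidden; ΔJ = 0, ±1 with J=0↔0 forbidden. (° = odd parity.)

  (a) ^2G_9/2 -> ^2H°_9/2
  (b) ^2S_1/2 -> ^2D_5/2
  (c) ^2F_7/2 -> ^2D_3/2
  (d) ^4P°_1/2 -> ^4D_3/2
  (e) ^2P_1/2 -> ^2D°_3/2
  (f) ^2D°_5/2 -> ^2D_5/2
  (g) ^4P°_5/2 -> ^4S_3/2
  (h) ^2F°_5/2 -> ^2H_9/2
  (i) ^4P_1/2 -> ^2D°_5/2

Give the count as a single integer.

5

(a) allowed
(b) forbidden (parity, ΔL, ΔJ fail)
(c) forbidden (parity, ΔJ fail)
(d) allowed
(e) allowed
(f) allowed
(g) allowed
(h) forbidden (ΔL, ΔJ fail)
(i) forbidden (ΔS, ΔJ fail)
Total allowed: 5 of 9.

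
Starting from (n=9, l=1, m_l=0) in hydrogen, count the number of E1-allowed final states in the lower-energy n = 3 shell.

E1 requires Δl = ±1, so l_f ∈ {0, 2}; with 0 ≤ l_f ≤ n_f−1 = 2, the allowed l_f values are {0, 2}.
For l_f = 0: m_f ∈ {m_i−1, m_i, m_i+1} ∩ [−0, 0] = {0} → 1 state.
For l_f = 2: m_f ∈ {m_i−1, m_i, m_i+1} ∩ [−2, 2] = {-1, 0, 1} → 3 states.
Total: 4.

4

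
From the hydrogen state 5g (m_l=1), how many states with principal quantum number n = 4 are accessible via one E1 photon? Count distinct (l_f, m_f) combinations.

3

E1 requires Δl = ±1, so l_f ∈ {3, 5}; with 0 ≤ l_f ≤ n_f−1 = 3, the allowed l_f values are {3}.
For l_f = 3: m_f ∈ {m_i−1, m_i, m_i+1} ∩ [−3, 3] = {0, 1, 2} → 3 states.
Total: 3.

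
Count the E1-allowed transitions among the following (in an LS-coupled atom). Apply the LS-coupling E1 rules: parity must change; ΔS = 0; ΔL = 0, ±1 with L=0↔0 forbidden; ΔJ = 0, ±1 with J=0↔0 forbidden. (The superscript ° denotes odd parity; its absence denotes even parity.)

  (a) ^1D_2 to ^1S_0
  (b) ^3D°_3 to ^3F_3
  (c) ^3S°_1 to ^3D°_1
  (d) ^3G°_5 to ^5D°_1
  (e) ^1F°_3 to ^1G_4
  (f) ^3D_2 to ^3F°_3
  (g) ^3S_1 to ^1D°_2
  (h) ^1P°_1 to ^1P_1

4

(a) forbidden (parity, ΔL, ΔJ fail)
(b) allowed
(c) forbidden (parity, ΔL fail)
(d) forbidden (parity, ΔS, ΔL, ΔJ fail)
(e) allowed
(f) allowed
(g) forbidden (ΔS, ΔL fail)
(h) allowed
Total allowed: 4 of 8.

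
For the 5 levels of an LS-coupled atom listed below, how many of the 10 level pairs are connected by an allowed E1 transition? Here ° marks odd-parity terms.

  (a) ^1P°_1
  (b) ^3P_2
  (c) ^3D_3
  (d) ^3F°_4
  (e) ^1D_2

2

(a)–(b): forbidden (ΔS).
(a)–(c): forbidden (ΔS, ΔJ).
(a)–(d): forbidden (parity, ΔS, ΔL, ΔJ).
(a)–(e): allowed.
(b)–(c): forbidden (parity).
(b)–(d): forbidden (ΔL, ΔJ).
(b)–(e): forbidden (parity, ΔS).
(c)–(d): allowed.
(c)–(e): forbidden (parity, ΔS).
(d)–(e): forbidden (ΔS, ΔJ).
Allowed pairs: 2 of 10.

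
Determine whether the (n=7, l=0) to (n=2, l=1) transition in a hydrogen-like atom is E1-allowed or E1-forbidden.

Initial l = 0, final l = 1, so Δl = +1. E1 requires Δl = ±1: ✓.
All E1 selection rules are satisfied.

allowed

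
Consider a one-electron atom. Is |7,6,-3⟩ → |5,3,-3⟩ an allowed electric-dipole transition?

Δl = 3 − 6 = -3; the E1 rule Δl = ±1 is fails.
m_l: -3 → -3 (Δm_l = +0). |Δm_l| ≤ 1 ok.
The transition is electric-dipole forbidden.

forbidden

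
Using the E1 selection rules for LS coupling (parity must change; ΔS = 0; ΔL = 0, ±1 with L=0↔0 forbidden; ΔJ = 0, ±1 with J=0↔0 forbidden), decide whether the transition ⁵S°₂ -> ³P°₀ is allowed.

Initial level: S=2, L=0, J=2, parity odd. Final level: S=1, L=1, J=0, parity odd.
ΔJ = 0, ±1 (not J=0↔0): J: 2 → 0, ΔJ = -2 — fails.
ΔL = 0, ±1 (not L=0↔0): L: 0 → 1, ΔL = +1 — ok.
ΔS = 0: S: 2 → 1 — fails.
Parity must change: odd → odd — fails.
Rule(s) violated: parity, ΔS, ΔJ.

forbidden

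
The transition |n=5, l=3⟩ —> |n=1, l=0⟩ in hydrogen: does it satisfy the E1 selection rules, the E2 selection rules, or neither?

Δl = 0 − 3 = -3; l_i + l_f = 3.
E1 (Δl = ±1): not satisfied.
E2 (Δl = 0,±2, l_i+l_f ≥ 2): not satisfied.

neither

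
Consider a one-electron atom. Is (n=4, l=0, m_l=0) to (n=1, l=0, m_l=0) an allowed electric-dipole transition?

forbidden

Δl = 0 − 0 = +0; the E1 rule Δl = ±1 is fails.
Δm_l = 0 − (0) = +0. E1 requires Δm_l = 0, ±1: passes.
The transition is electric-dipole forbidden.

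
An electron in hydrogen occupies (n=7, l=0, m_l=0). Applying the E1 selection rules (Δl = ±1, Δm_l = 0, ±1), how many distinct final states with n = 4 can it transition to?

3

E1 requires Δl = ±1, so l_f ∈ {-1, 1}; with 0 ≤ l_f ≤ n_f−1 = 3, the allowed l_f values are {1}.
For l_f = 1: m_f ∈ {m_i−1, m_i, m_i+1} ∩ [−1, 1] = {-1, 0, 1} → 3 states.
Total: 3.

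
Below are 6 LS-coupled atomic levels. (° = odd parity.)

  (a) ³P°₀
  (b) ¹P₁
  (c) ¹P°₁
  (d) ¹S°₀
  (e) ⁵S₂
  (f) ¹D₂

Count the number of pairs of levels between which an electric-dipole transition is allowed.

3

(a)–(b): forbidden (ΔS).
(a)–(c): forbidden (parity, ΔS).
(a)–(d): forbidden (parity, ΔS, ΔJ).
(a)–(e): forbidden (ΔS, ΔJ).
(a)–(f): forbidden (ΔS, ΔJ).
(b)–(c): allowed.
(b)–(d): allowed.
(b)–(e): forbidden (parity, ΔS).
(b)–(f): forbidden (parity).
(c)–(d): forbidden (parity).
(c)–(e): forbidden (ΔS).
(c)–(f): allowed.
(d)–(e): forbidden (ΔS, ΔL, ΔJ).
(d)–(f): forbidden (ΔL, ΔJ).
(e)–(f): forbidden (parity, ΔS, ΔL).
Allowed pairs: 3 of 15.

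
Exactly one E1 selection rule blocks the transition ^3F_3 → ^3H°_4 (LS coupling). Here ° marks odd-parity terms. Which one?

the ΔL = 0, ±1 rule

Initial level: S=1, L=3, J=3, parity even. Final level: S=1, L=5, J=4, parity odd.
Parity must change: even → odd — ✓.
ΔS = 0: S: 1 → 1 — ✓.
ΔL = 0, ±1 (not L=0↔0): L: 3 → 5, ΔL = +2 — ✗.
ΔJ = 0, ±1 (not J=0↔0): J: 3 → 4, ΔJ = +1 — ✓.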